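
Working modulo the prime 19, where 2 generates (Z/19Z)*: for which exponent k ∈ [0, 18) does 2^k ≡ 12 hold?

15

Successive powers of 2 modulo 19:
  2^0=1  2^1=2  2^2=4  2^3=8  2^4=16  2^5=13
  2^6=7  2^7=14  2^8=9  2^9=18  2^10=17  2^11=15
  2^12=11  2^13=3  2^14=6  2^15=12
So 2^15 ≡ 12 (mod 19), giving k = 15.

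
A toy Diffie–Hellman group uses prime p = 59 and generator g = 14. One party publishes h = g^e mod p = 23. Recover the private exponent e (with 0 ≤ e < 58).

13

Successive powers of 14 modulo 59:
  14^0=1  14^1=14  14^2=19  14^3=30  14^4=7  14^5=39
  14^6=15  14^7=33  14^8=49  14^9=37  14^10=46  14^11=54
  14^12=48  14^13=23
So 14^13 ≡ 23 (mod 59), giving e = 13.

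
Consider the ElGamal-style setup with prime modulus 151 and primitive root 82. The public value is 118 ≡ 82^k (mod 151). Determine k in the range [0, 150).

100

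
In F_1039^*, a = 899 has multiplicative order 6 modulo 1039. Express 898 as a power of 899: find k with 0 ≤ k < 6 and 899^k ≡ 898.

2

Successive powers of 899 modulo 1039:
  899^0=1  899^1=899  899^2=898
So 899^2 ≡ 898 (mod 1039), giving k = 2.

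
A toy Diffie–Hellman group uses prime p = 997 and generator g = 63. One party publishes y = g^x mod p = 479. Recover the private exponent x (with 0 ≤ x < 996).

451

Baby-step giant-step with m = ceil(sqrt(996)) = 32.
Baby table (63^j mod 997 for j=0..31):
  0:1  1:63  2:978  3:797  4:361  5:809  6:120  7:581
  8:711  9:925  10:449  11:371  12:442  13:927  14:575  15:333
  16:42  17:652  18:199  19:573  20:207  21:80  22:55  23:474
  24:949  25:964  26:912  27:627  28:618  29:51  30:222  31:28
Giant step factor: 63^(-32) ≡ 13 (mod 997).
Scan 479·13^i mod 997 for i = 0, 1, …:
  i=0: 479   i=1: 245   i=2: 194   i=3: 528
  i=4: 882   i=5: 499   i=6: 505   i=7: 583
  i=8: 600   i=9: 821     …   i=13: 138
  i=14: 797
Match at i=14, j=3: x = 14·32 + 3 = 451.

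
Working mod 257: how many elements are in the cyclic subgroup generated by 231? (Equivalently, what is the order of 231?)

128

The order of 231 must divide p − 1 = 256 = 2^8.
Divisors: 1, 2, 4, 8, 16, 32, 64, 128, 256.
Check each in increasing order: 231^1 ≡ 231;  231^2 ≡ 162;  231^4 ≡ 30;  231^8 ≡ 129;  231^16 ≡ 193;  231^32 ≡ 241;  231^64 ≡ 256;  231^128 ≡ 1.
Smallest exponent giving 1 is 128.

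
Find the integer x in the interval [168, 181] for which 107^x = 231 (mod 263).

Compute 107^168 mod 263 = 17, then multiply by 107 repeatedly:
  107^168=17  107^169=241  107^170=13  107^171=76  107^172=242
  107^173=120  107^174=216  107^175=231
Found 231 at exponent 175.

175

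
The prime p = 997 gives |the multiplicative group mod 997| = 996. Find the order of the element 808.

The order of 808 must divide p − 1 = 996 = 2^2 · 3 · 83.
Divisors: 1, 2, 3, 4, 6, 12, 83, 166, 249, 332, 498, 996.
Check each in increasing order: 808^1 ≡ 808;  808^2 ≡ 826;  808^3 ≡ 415;  808^4 ≡ 328;  808^6 ≡ 741;  808^12 ≡ 731;  808^83 ≡ 906;  808^166 ≡ 305;  808^249 ≡ 161;  808^332 ≡ 304;  808^498 ≡ 996;  808^996 ≡ 1.
Smallest exponent giving 1 is 996.

996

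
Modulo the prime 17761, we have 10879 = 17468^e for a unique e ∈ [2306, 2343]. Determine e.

2321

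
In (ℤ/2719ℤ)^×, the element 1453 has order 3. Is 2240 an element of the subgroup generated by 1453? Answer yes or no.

no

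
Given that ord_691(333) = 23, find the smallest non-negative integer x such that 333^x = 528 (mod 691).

Successive powers of 333 modulo 691:
  333^0=1  333^1=333  333^2=329  333^3=379  333^4=445  333^5=311
  333^6=604  333^7=51  333^8=399  333^9=195  333^10=672  333^11=583
  333^12=659  333^13=400  333^14=528
So 333^14 ≡ 528 (mod 691), giving x = 14.

14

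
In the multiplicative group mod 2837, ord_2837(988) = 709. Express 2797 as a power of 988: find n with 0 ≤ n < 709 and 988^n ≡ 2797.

544

Baby-step giant-step with m = ceil(sqrt(709)) = 27.
Baby table (988^j mod 2837 for j=0..26):
  0:1  1:988  2:216  3:633  4:1264  5:552  6:672  7:78
  8:465  9:2663  10:1145  11:2134  12:501  13:1350  14:410  15:2226
  16:613  17:1363  18:1906  19:2197  20:331  21:773  22:571  23:2422
  24:1345  25:1144  26:1146
Giant step factor: 988^(-27) ≡ 219 (mod 2837).
Scan 2797·219^i mod 2837 for i = 0, 1, …:
  i=0: 2797   i=1: 2588   i=2: 2209   i=3: 1481
  i=4: 921   i=5: 272   i=6: 2828   i=7: 866
  i=8: 2412   i=9: 546     …   i=19: 2778
  i=20: 1264
Match at i=20, j=4: n = 20·27 + 4 = 544.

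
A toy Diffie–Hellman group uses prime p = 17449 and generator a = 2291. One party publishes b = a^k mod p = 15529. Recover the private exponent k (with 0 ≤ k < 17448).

Baby-step giant-step with m = ceil(sqrt(17448)) = 133.
Baby table (2291^j mod 17449 for j=0..132):
  0:1  1:2291  2:13981  3:11556  4:4663  5:4145  6:3939  7:3116
  8:2115  9:12092  10:11209  11:12340  12:3560  13:7277  14:7812  15:12067
  16:6281  17:11795  18:11293  19:12845  20:8881  21:837  22:15626  23:11267
  24:5626  25:11804  26:14463  27:16531  28:8191  29:7906  30:584  31:11820
  32:16221  33:13390  34:1148  35:12718  36:14557  37:5048  38:13730  39:12332
  40:2681  41:123  42:2609  43:9661  44:8019  45:15181  46:3814  47:13374
  48:16839  49:15859  50:4151  51:236  52:17206  53:1655  54:5172  55:1181
  56:1076  57:4807  58:2518  59:10568  60:9525  61:10525  62:15706  63:2608
  64:7370  65:11487  66:3625  67:16600  68:9229  69:12900  70:12743  71:2036
  72:5593  73:5997  74:6764  75:1612  76:11353  77:10713  78:10189  79:13686
  80:16222  81:15681  82:15129  83:6825  84:1771  85:9193  86:220  87:15448
  88:4796  89:12215  90:13818  91:4552  92:11579  93:5009  94:11626  95:7992
  96:5671  97:10205  98:15444  99:13081  100:8638  101:2492  102:3349  103:12448
  104:6702  105:16611  106:16981  107:9650  108:267  109:982  110:16290  111:14428
  112:6142  113:7428  114:4773  115:11869  116:6337  117:499  118:9024  119:14368
  120:8274  121:6120  122:9373  123:11273  124:1923  125:8445  126:14003  127:9611
  128:15612  129:14091  130:1831  131:7061  132:1528
Giant step factor: 2291^(-133) ≡ 7835 (mod 17449).
Scan 15529·7835^i mod 17449 for i = 0, 1, …:
  i=0: 15529   i=1: 15287   i=2: 3709   i=3: 7430
  i=4: 4186   i=5: 10639   i=6: 2692   i=7: 13428
  i=8: 8359   i=9: 6668     …   i=110: 305
  i=111: 16611
Match at i=111, j=105: k = 111·133 + 105 = 14868.

14868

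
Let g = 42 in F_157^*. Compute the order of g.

78

The order of 42 must divide p − 1 = 156 = 2^2 · 3 · 13.
Divisors: 1, 2, 3, 4, 6, 12, 13, 26, 39, 52, 78, 156.
Check each in increasing order: 42^1 ≡ 42;  42^2 ≡ 37;  42^3 ≡ 141;  42^4 ≡ 113;  42^6 ≡ 99;  42^12 ≡ 67;  42^13 ≡ 145;  42^26 ≡ 144;  42^39 ≡ 156;  42^52 ≡ 12;  42^78 ≡ 1.
Smallest exponent giving 1 is 78.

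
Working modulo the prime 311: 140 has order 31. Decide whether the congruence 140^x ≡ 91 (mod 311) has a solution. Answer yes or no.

yes

91 ∈ ⟨140⟩ iff 91^31 ≡ 1 (mod 311), since |⟨140⟩| = 31.
91^31 mod 311 = 1.
Since 1 = 1, 91 lies in the subgroup.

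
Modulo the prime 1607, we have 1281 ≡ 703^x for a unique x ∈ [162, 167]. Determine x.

Compute 703^162 mod 1607 = 1281, then multiply by 703 repeatedly:
  703^162=1281
Found 1281 at exponent 162.

162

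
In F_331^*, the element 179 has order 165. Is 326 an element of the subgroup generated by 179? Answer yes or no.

no

326 ∈ ⟨179⟩ iff 326^165 ≡ 1 (mod 331), since |⟨179⟩| = 165.
326^165 mod 331 = 330.
Since 330 ≠ 1, 326 does not lie in the subgroup.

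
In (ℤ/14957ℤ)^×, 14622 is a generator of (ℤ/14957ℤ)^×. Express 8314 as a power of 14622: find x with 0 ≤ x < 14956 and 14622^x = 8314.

6180

Baby-step giant-step with m = ceil(sqrt(14956)) = 123.
Baby table (14622^j mod 14957 for j=0..122):
  0:1  1:14622  2:7526  3:6523  4:13474  5:3224  6:11821  7:3570
  8:610  9:5048  10:14018  11:468  12:7747  13:7273  14:1536  15:8935
  16:13132  17:13095  18:10533  19:1297  20:14215  21:9258  22:9626  23:6002
  24:8525  25:912  26:8577  27:13406  28:11047  29:8591  30:8716  31:11712
  32:10171  33:2911  34:11977  35:11138  36:8020  37:5560  38:7025  39:9831
  40:12112  41:10784  42:6954  43:3702  44:1261  45:11318  46:7548  47:14110
  48:14519  49:12117  50:9109  51:14670  52:6403  53:8803  54:12481  55:6825
  56:2046  57:2612  58:7443  59:4414  60:2053  61:267  62:297  63:5204
  64:6629  65:7878  66:8259  67:280  68:10899  69:13300  70:1686  71:3556
  72:5300  73:4383  74:12438  75:6273  76:7482  77:6306  78:11384  79:395
  80:2288  81:11284  82:3981  83:12495  84:2135  85:2711  86:4192  87:1638
  88:4679  89:3020  90:5376  91:8837  92:1091  93:8440  94:14430  95:12018
  96:12360  97:2489  98:3777  99:6050  100:7402  101:3192  102:7584  103:2050
  104:1272  105:7633  106:592  107:11078  108:13163  109:2710  110:4527  111:9069
  112:13113  113:4503  114:2152  115:11973  116:12478  117:7830  118:9382  119:12957
  120:11892  121:9699  122:11461
Giant step factor: 14622^(-123) ≡ 4059 (mod 14957).
Scan 8314·4059^i mod 14957 for i = 0, 1, …:
  i=0: 8314   i=1: 3534   i=2: 743   i=3: 9480
  i=4: 9916   i=5: 14714   i=6: 825   i=7: 13264
  i=8: 8333   i=9: 5870     …   i=49: 7114
  i=50: 8716
Match at i=50, j=30: x = 50·123 + 30 = 6180.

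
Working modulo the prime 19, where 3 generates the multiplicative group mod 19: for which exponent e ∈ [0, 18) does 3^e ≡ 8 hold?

3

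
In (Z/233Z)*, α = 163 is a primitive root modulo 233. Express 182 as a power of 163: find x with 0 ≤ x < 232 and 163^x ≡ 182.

Baby-step giant-step with m = ceil(sqrt(232)) = 16.
Baby table (163^j mod 233 for j=0..15):
  0:1  1:163  2:7  3:209  4:49  5:65  6:110  7:222
  8:71  9:156  10:31  11:160  12:217  13:188  14:121  15:151
Giant step factor: 163^(-16) ≡ 74 (mod 233).
Scan 182·74^i mod 233 for i = 0, 1, …:
  i=0: 182   i=1: 187   i=2: 91   i=3: 210
  i=4: 162   i=5: 105   i=6: 81   i=7: 169
  i=8: 157   i=9: 201   i=10: 195   i=11: 217
Match at i=11, j=12: x = 11·16 + 12 = 188.

188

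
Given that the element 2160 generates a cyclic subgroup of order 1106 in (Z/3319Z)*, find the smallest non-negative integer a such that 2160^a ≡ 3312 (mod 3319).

Baby-step giant-step with m = ceil(sqrt(1106)) = 34.
Baby table (2160^j mod 3319 for j=0..33):
  0:1  1:2160  2:2405  3:565  4:2327  5:1354  6:601  7:431
  8:1640  9:1027  10:1228  11:599  12:2749  13:149  14:3216  15:3212
  16:1210  17:1547  18:2606  19:3255  20:1158  21:2073  22:349  23:427
  24:2957  25:1364  26:2287  27:1248  28:652  29:1064  30:1492  31:3290
  32:421  33:3273
Giant step factor: 2160^(-34) ≡ 648 (mod 3319).
Scan 3312·648^i mod 3319 for i = 0, 1, …:
  i=0: 3312   i=1: 2102   i=2: 1306   i=3: 3262
  i=4: 2892   i=5: 2100   i=6: 10   i=7: 3161
  i=8: 505   i=9: 1978     …   i=19: 2116
  i=20: 421
Match at i=20, j=32: a = 20·34 + 32 = 712.

712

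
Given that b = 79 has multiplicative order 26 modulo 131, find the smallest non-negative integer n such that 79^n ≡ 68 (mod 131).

25

Successive powers of 79 modulo 131:
  79^0=1  79^1=79  79^2=84  79^3=86  79^4=113  79^5=19
  79^6=60  79^7=24  79^8=62  79^9=51  79^10=99  79^11=92
  79^12=63  79^13=130  79^14=52  79^15=47  79^16=45  79^17=18
  79^18=112  79^19=71  79^20=107  79^21=69  79^22=80  79^23=32
  79^24=39  79^25=68
So 79^25 ≡ 68 (mod 131), giving n = 25.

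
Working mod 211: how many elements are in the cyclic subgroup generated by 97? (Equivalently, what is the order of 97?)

70

The order of 97 must divide p − 1 = 210 = 2 · 3 · 5 · 7.
Divisors: 1, 2, 3, 5, 6, 7, 10, 14, 15, 21, 30, 35, 42, 70, 105, 210.
Check each in increasing order: 97^1 ≡ 97;  97^2 ≡ 125;  97^3 ≡ 98;  97^5 ≡ 12;  97^6 ≡ 109;  97^7 ≡ 23;  97^10 ≡ 144;  97^14 ≡ 107;  97^15 ≡ 40;  97^21 ≡ 140;  97^30 ≡ 123;  97^35 ≡ 210;  97^42 ≡ 188;  97^70 ≡ 1.
Smallest exponent giving 1 is 70.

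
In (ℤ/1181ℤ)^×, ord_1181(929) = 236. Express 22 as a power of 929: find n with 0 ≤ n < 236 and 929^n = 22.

Baby-step giant-step with m = ceil(sqrt(236)) = 16.
Baby table (929^j mod 1181 for j=0..15):
  0:1  1:929  2:911  3:723  4:859  5:836  6:727  7:1032
  8:937  9:76  10:925  11:738  12:622  13:329  14:943  15:926
Giant step factor: 929^(-16) ≡ 469 (mod 1181).
Scan 22·469^i mod 1181 for i = 0, 1, …:
  i=0: 22   i=1: 870   i=2: 585   i=3: 373
  i=4: 149   i=5: 202   i=6: 258   i=7: 540
  i=8: 526   i=9: 1046   i=10: 459   i=11: 329
Match at i=11, j=13: n = 11·16 + 13 = 189.

189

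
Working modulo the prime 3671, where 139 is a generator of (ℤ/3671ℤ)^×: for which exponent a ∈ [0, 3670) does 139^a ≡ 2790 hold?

Baby-step giant-step with m = ceil(sqrt(3670)) = 61.
Baby table (139^j mod 3671 for j=0..60):
  0:1  1:139  2:966  3:2118  4:722  5:1241  6:3633  7:2060
  8:2  9:278  10:1932  11:565  12:1444  13:2482  14:3595  15:449
  16:4  17:556  18:193  19:1130  20:2888  21:1293  22:3519  23:898
  24:8  25:1112  26:386  27:2260  28:2105  29:2586  30:3367  31:1796
  32:16  33:2224  34:772  35:849  36:539  37:1501  38:3063  39:3592
  40:32  41:777  42:1544  43:1698  44:1078  45:3002  46:2455  47:3513
  48:64  49:1554  50:3088  51:3396  52:2156  53:2333  54:1239  55:3355
  56:128  57:3108  58:2505  59:3121  60:641
Giant step factor: 139^(-61) ≡ 3077 (mod 3671).
Scan 2790·3077^i mod 3671 for i = 0, 1, …:
  i=0: 2790   i=1: 2032   i=2: 751   i=3: 1768
  i=4: 3385   i=5: 1018   i=6: 1023   i=7: 1724
  i=8: 153   i=9: 893   i=10: 1853   i=11: 618
  i=12: 8
Match at i=12, j=24: a = 12·61 + 24 = 756.

756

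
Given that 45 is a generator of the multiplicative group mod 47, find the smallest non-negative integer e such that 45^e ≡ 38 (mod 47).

15

Baby-step giant-step with m = ceil(sqrt(46)) = 7.
Baby table (45^j mod 47 for j=0..6):
  0:1  1:45  2:4  3:39  4:16  5:15  6:17
Giant step factor: 45^(-7) ≡ 29 (mod 47).
Scan 38·29^i mod 47 for i = 0, 1, …:
  i=0: 38   i=1: 21   i=2: 45
Match at i=2, j=1: e = 2·7 + 1 = 15.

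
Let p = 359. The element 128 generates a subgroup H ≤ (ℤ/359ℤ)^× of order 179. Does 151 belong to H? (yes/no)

151 ∈ ⟨128⟩ iff 151^179 ≡ 1 (mod 359), since |⟨128⟩| = 179.
151^179 mod 359 = 1.
Since 1 = 1, 151 lies in the subgroup.

yes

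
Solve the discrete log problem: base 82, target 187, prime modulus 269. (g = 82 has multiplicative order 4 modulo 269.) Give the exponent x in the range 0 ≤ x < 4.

Successive powers of 82 modulo 269:
  82^0=1  82^1=82  82^2=268  82^3=187
So 82^3 ≡ 187 (mod 269), giving x = 3.

3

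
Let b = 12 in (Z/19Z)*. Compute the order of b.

The order of 12 must divide p − 1 = 18 = 2 · 3^2.
Divisors: 1, 2, 3, 6, 9, 18.
Check each in increasing order: 12^1 ≡ 12;  12^2 ≡ 11;  12^3 ≡ 18;  12^6 ≡ 1.
Smallest exponent giving 1 is 6.

6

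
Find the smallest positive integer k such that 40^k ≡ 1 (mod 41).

2

The order of 40 must divide p − 1 = 40 = 2^3 · 5.
Divisors: 1, 2, 4, 5, 8, 10, 20, 40.
Check each in increasing order: 40^1 ≡ 40;  40^2 ≡ 1.
Smallest exponent giving 1 is 2.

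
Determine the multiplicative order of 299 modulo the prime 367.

The order of 299 must divide p − 1 = 366 = 2 · 3 · 61.
Divisors: 1, 2, 3, 6, 61, 122, 183, 366.
Check each in increasing order: 299^1 ≡ 299;  299^2 ≡ 220;  299^3 ≡ 87;  299^6 ≡ 229;  299^61 ≡ 1.
Smallest exponent giving 1 is 61.

61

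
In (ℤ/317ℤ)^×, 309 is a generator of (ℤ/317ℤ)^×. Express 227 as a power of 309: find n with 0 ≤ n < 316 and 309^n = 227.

300

Baby-step giant-step with m = ceil(sqrt(316)) = 18.
Baby table (309^j mod 317 for j=0..17):
  0:1  1:309  2:64  3:122  4:292  5:200  6:302  7:120
  8:308  9:72  10:58  11:170  12:225  13:102  14:135  15:188
  16:81  17:303
Giant step factor: 309^(-18) ≡ 167 (mod 317).
Scan 227·167^i mod 317 for i = 0, 1, …:
  i=0: 227   i=1: 186   i=2: 313   i=3: 283
  i=4: 28   i=5: 238   i=6: 121   i=7: 236
  i=8: 104   i=9: 250     …   i=15: 157
  i=16: 225
Match at i=16, j=12: n = 16·18 + 12 = 300.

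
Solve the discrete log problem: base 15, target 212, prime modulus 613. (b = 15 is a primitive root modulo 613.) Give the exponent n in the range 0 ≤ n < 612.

Baby-step giant-step with m = ceil(sqrt(612)) = 25.
Baby table (15^j mod 613 for j=0..24):
  0:1  1:15  2:225  3:310  4:359  5:481  6:472  7:337
  8:151  9:426  10:260  11:222  12:265  13:297  14:164  15:8
  16:120  17:574  18:28  19:420  20:170  21:98  22:244  23:595
  24:343
Giant step factor: 15^(-25) ≡ 496 (mod 613).
Scan 212·496^i mod 613 for i = 0, 1, …:
  i=0: 212   i=1: 329   i=2: 126   i=3: 583
  i=4: 445   i=5: 40   i=6: 224   i=7: 151
Match at i=7, j=8: n = 7·25 + 8 = 183.

183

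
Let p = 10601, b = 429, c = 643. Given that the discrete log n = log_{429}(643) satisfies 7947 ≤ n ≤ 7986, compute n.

Compute 429^7947 mod 10601 = 60, then multiply by 429 repeatedly:
  429^7947=60  429^7948=4538  429^7949=6819  429^7950=10076  429^7951=7997
  429^7952=6590  429^7953=7244  429^7954=1583  429^7955=643
Found 643 at exponent 7955.

7955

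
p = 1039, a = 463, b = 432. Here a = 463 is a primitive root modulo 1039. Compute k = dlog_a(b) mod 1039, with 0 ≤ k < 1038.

491

Baby-step giant-step with m = ceil(sqrt(1038)) = 33.
Baby table (463^j mod 1039 for j=0..32):
  0:1  1:463  2:335  3:294  4:13  5:824  6:199  7:705
  8:169  9:322  10:509  11:853  12:119  13:30  14:383  15:699
  16:508  17:390  18:823  19:775  20:370  21:914  22:309  23:724
  24:654  25:453  26:900  27:61  28:190  29:694  30:271  31:793
  32:392
Giant step factor: 463^(-33) ≡ 60 (mod 1039).
Scan 432·60^i mod 1039 for i = 0, 1, …:
  i=0: 432   i=1: 984   i=2: 856   i=3: 449
  i=4: 965   i=5: 755   i=6: 623   i=7: 1015
  i=8: 638   i=9: 876     …   i=13: 254
  i=14: 694
Match at i=14, j=29: k = 14·33 + 29 = 491.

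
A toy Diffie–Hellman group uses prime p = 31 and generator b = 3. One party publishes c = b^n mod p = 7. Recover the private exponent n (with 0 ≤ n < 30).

28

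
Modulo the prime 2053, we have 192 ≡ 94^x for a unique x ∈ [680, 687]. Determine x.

680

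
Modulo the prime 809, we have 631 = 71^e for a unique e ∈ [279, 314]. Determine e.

Compute 71^279 mod 809 = 155, then multiply by 71 repeatedly:
  71^279=155  71^280=488  71^281=670  71^282=648  71^283=704
  71^284=635  71^285=590  71^286=631
Found 631 at exponent 286.

286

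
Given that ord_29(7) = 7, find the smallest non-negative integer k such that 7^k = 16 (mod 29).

5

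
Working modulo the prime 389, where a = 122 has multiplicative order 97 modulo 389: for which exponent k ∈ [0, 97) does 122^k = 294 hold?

Baby-step giant-step with m = ceil(sqrt(97)) = 10.
Baby table (122^j mod 389 for j=0..9):
  0:1  1:122  2:102  3:385  4:290  5:370  6:16  7:7
  8:76  9:325
Giant step factor: 122^(-10) ≡ 125 (mod 389).
Scan 294·125^i mod 389 for i = 0, 1, …:
  i=0: 294   i=1: 184   i=2: 49   i=3: 290
Match at i=3, j=4: k = 3·10 + 4 = 34.

34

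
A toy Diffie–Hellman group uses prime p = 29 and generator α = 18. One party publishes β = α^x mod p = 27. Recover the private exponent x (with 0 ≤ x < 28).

9

Successive powers of 18 modulo 29:
  18^0=1  18^1=18  18^2=5  18^3=3  18^4=25  18^5=15
  18^6=9  18^7=17  18^8=16  18^9=27
So 18^9 ≡ 27 (mod 29), giving x = 9.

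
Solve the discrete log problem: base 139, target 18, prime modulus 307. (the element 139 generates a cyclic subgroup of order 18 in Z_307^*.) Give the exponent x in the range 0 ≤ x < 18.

Successive powers of 139 modulo 307:
  139^0=1  139^1=139  139^2=287  139^3=290  139^4=93  139^5=33
  139^6=289  139^7=261  139^8=53  139^9=306  139^10=168  139^11=20
  139^12=17  139^13=214  139^14=274  139^15=18
So 139^15 ≡ 18 (mod 307), giving x = 15.

15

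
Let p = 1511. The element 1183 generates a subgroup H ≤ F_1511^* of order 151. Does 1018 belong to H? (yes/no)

1018 ∈ ⟨1183⟩ iff 1018^151 ≡ 1 (mod 1511), since |⟨1183⟩| = 151.
1018^151 mod 1511 = 1.
Since 1 = 1, 1018 lies in the subgroup.

yes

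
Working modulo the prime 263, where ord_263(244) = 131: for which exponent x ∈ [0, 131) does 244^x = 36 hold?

Baby-step giant-step with m = ceil(sqrt(131)) = 12.
Baby table (244^j mod 263 for j=0..11):
  0:1  1:244  2:98  3:242  4:136  5:46  6:178  7:37
  8:86  9:207  10:12  11:35
Giant step factor: 244^(-12) ≡ 70 (mod 263).
Scan 36·70^i mod 263 for i = 0, 1, …:
  i=0: 36   i=1: 153   i=2: 190   i=3: 150
  i=4: 243   i=5: 178
Match at i=5, j=6: x = 5·12 + 6 = 66.

66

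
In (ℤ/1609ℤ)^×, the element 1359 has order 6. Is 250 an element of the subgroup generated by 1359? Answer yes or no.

yes

⟨1359⟩ has order 6; its elements mod 1609 are {1, 250, 251, 1358, 1359, 1608}.
250 is in this set.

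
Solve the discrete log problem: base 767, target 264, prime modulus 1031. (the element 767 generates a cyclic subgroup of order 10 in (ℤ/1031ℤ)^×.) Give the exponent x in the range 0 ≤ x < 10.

6

Successive powers of 767 modulo 1031:
  767^0=1  767^1=767  767^2=619  767^3=513  767^4=660  767^5=1030
  767^6=264
So 767^6 ≡ 264 (mod 1031), giving x = 6.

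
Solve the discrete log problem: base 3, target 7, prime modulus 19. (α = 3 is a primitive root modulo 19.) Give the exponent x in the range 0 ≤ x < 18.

6

Successive powers of 3 modulo 19:
  3^0=1  3^1=3  3^2=9  3^3=8  3^4=5  3^5=15
  3^6=7
So 3^6 ≡ 7 (mod 19), giving x = 6.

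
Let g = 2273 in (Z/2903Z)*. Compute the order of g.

1451

The order of 2273 must divide p − 1 = 2902 = 2 · 1451.
Divisors: 1, 2, 1451, 2902.
Check each in increasing order: 2273^1 ≡ 2273;  2273^2 ≡ 2092;  2273^1451 ≡ 1.
Smallest exponent giving 1 is 1451.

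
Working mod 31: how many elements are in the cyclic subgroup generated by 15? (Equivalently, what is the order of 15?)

10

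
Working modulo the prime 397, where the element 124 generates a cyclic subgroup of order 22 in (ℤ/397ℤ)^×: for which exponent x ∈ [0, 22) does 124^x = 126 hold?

Successive powers of 124 modulo 397:
  124^0=1  124^1=124  124^2=290  124^3=230  124^4=333  124^5=4
  124^6=99  124^7=366  124^8=126
So 124^8 ≡ 126 (mod 397), giving x = 8.

8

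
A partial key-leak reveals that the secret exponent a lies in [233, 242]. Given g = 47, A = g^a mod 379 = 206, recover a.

241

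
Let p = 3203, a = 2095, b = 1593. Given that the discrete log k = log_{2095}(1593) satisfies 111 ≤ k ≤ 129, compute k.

117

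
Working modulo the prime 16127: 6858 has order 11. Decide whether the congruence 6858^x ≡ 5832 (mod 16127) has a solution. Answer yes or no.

yes

5832 ∈ ⟨6858⟩ iff 5832^11 ≡ 1 (mod 16127), since |⟨6858⟩| = 11.
5832^11 mod 16127 = 1.
Since 1 = 1, 5832 lies in the subgroup.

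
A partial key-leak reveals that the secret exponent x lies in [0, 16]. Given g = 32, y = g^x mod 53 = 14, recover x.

Compute 32^0 mod 53 = 1, then multiply by 32 repeatedly:
  32^0=1  32^1=32  32^2=17  32^3=14
Found 14 at exponent 3.

3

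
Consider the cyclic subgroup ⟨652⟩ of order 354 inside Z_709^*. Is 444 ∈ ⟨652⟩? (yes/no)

444 ∈ ⟨652⟩ iff 444^354 ≡ 1 (mod 709), since |⟨652⟩| = 354.
444^354 mod 709 = 708.
Since 708 ≠ 1, 444 does not lie in the subgroup.

no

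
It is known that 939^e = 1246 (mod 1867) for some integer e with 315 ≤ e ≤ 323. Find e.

Compute 939^315 mod 1867 = 1291, then multiply by 939 repeatedly:
  939^315=1291  939^316=566  939^317=1246
Found 1246 at exponent 317.

317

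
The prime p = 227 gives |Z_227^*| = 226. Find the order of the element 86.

226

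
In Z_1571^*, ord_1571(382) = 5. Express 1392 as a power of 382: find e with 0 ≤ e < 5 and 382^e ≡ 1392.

Successive powers of 382 modulo 1571:
  382^0=1  382^1=382  382^2=1392
So 382^2 ≡ 1392 (mod 1571), giving e = 2.

2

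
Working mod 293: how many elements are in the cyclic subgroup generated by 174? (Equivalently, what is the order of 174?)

292

The order of 174 must divide p − 1 = 292 = 2^2 · 73.
Divisors: 1, 2, 4, 73, 146, 292.
Check each in increasing order: 174^1 ≡ 174;  174^2 ≡ 97;  174^4 ≡ 33;  174^73 ≡ 155;  174^146 ≡ 292;  174^292 ≡ 1.
Smallest exponent giving 1 is 292.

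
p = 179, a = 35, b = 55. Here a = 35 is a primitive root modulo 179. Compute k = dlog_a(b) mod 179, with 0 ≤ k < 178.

Baby-step giant-step with m = ceil(sqrt(178)) = 14.
Baby table (35^j mod 179 for j=0..13):
  0:1  1:35  2:151  3:94  4:68  5:53  6:65  7:127
  8:149  9:24  10:124  11:44  12:108  13:21
Giant step factor: 35^(-14) ≡ 66 (mod 179).
Scan 55·66^i mod 179 for i = 0, 1, …:
  i=0: 55   i=1: 50   i=2: 78   i=3: 136
  i=4: 26   i=5: 105   i=6: 128   i=7: 35
Match at i=7, j=1: k = 7·14 + 1 = 99.

99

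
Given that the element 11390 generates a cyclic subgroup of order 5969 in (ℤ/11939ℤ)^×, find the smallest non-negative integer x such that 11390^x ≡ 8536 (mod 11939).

3256

Baby-step giant-step with m = ceil(sqrt(5969)) = 78.
Baby table (11390^j mod 11939 for j=0..77):
  0:1  1:11390  2:2926  3:5391  4:1213  5:2647  6:3355  7:8650
  8:2872  9:11159  10:10355  11:10008  12:9487  13:8980  14:787  15:9680
  16:10474  17:4372  18:11450  19:5803  20:1866  21:2320  22:3793  23:6968
  24:6987  25:8495  26:4394  27:11311  28:10480  29:1078  30:5128  31:2332
  32:9144  33:6263  34:45  35:11112  36:341  37:3815  38:6829  39:11664
  40:7707  41:7202  42:9850  43:717  44:354  45:8617  46:9050  47:10113
  48:11537  49:5796  50:5709  51:5716  52:1873  53:10416  54:397  55:8888
  56:3539  57:3146  58:4001  59:227  60:6706  61:7557  62:5979  63:754
  64:3919  65:9428  66:5554  67:7238  68:2025  69:10541  70:3406  71:4529
  72:8830  73:11503  74:584  75:1737  76:1507  77:8387
Giant step factor: 11390^(-78) ≡ 4565 (mod 11939).
Scan 8536·4565^i mod 11939 for i = 0, 1, …:
  i=0: 8536   i=1: 9883   i=2: 10353   i=3: 6883
  i=4: 9386   i=5: 9958   i=6: 6497   i=7: 2329
  i=8: 6175   i=9: 896     …   i=40: 5548
  i=41: 4001
Match at i=41, j=58: x = 41·78 + 58 = 3256.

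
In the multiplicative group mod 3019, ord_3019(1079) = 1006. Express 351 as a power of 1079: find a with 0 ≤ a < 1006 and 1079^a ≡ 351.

105

Baby-step giant-step with m = ceil(sqrt(1006)) = 32.
Baby table (1079^j mod 3019 for j=0..31):
  0:1  1:1079  2:1926  3:1082  4:2144  5:822  6:2371  7:1216
  8:1818  9:2291  10:2447  11:1707  12:263  13:3010  14:2365  15:780
  16:2338  17:1837  18:1659  19:2813  20:1132  21:1752  22:514  23:2129
  24:2751  25:652  26:81  27:2867  28:2037  29:91  30:1581  31:164
Giant step factor: 1079^(-32) ≡ 1630 (mod 3019).
Scan 351·1630^i mod 3019 for i = 0, 1, …:
  i=0: 351   i=1: 1539   i=2: 2800   i=3: 2291
Match at i=3, j=9: a = 3·32 + 9 = 105.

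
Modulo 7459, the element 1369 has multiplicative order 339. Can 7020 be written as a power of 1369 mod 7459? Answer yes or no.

no

7020 ∈ ⟨1369⟩ iff 7020^339 ≡ 1 (mod 7459), since |⟨1369⟩| = 339.
7020^339 mod 7459 = 7458.
Since 7458 ≠ 1, 7020 does not lie in the subgroup.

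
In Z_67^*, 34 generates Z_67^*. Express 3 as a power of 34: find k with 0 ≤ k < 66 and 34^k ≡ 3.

Successive powers of 34 modulo 67:
  34^0=1  34^1=34  34^2=17  34^3=42  34^4=21  34^5=44
  34^6=22  34^7=11  34^8=39  34^9=53  34^10=60  34^11=30
  34^12=15  34^13=41  34^14=54  34^15=27  34^16=47  34^17=57
  34^18=62  34^19=31  34^20=49  34^21=58  34^22=29  34^23=48
  34^24=24  34^25=12  34^26=6  34^27=3
So 34^27 ≡ 3 (mod 67), giving k = 27.

27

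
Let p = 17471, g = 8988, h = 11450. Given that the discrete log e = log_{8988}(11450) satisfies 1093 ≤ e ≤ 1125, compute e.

Compute 8988^1093 mod 17471 = 5181, then multiply by 8988 repeatedly:
  8988^1093=5181  8988^1094=6613  8988^1095=1302  8988^1096=14277  8988^1097=14652
  8988^1098=13249  8988^1099=17147  8988^1100=5545  8988^1101=11168  8988^1102=7089
  8988^1103=16666  8988^1104=15125  8988^1105=1649  8988^1106=5804  8988^1107=15417
  8988^1108=5495  8988^1109=16014  8988^1110=7734  8988^1111=13554  8988^1112=15540
  8988^1113=10346  8988^1114=9186  8988^1115=13293  8988^1116=10786  8988^1117=15460
  8988^1118=7617  8988^1119=10218  8988^1120=11808  8988^1121=11450
Found 11450 at exponent 1121.

1121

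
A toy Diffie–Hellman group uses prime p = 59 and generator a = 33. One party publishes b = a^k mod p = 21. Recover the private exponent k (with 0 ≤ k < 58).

4

Baby-step giant-step with m = ceil(sqrt(58)) = 8.
Baby table (33^j mod 59 for j=0..7):
  0:1  1:33  2:27  3:6  4:21  5:44  6:36  7:8
Giant step factor: 33^(-8) ≡ 19 (mod 59).
Scan 21·19^i mod 59 for i = 0, 1, …:
  i=0: 21
Match at i=0, j=4: k = 0·8 + 4 = 4.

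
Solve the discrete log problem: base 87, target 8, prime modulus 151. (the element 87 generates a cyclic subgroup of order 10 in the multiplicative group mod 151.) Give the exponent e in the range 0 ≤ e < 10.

Successive powers of 87 modulo 151:
  87^0=1  87^1=87  87^2=19  87^3=143  87^4=59  87^5=150
  87^6=64  87^7=132  87^8=8
So 87^8 ≡ 8 (mod 151), giving e = 8.

8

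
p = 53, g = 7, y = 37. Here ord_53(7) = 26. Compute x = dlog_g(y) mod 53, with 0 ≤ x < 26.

17

Successive powers of 7 modulo 53:
  7^0=1  7^1=7  7^2=49  7^3=25  7^4=16  7^5=6
  7^6=42  7^7=29  7^8=44  7^9=43  7^10=36  7^11=40
  7^12=15  7^13=52  7^14=46  7^15=4  7^16=28  7^17=37
So 7^17 ≡ 37 (mod 53), giving x = 17.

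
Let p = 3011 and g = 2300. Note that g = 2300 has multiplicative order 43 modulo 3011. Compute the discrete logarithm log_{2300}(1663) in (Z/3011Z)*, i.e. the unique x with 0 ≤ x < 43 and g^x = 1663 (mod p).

40

Baby-step giant-step with m = ceil(sqrt(43)) = 7.
Baby table (2300^j mod 3011 for j=0..6):
  0:1  1:2300  2:2684  3:650  4:1544  5:1231  6:960
Giant step factor: 2300^(-7) ≡ 1099 (mod 3011).
Scan 1663·1099^i mod 3011 for i = 0, 1, …:
  i=0: 1663   i=1: 2971   i=2: 1205   i=3: 2466
  i=4: 234   i=5: 1231
Match at i=5, j=5: x = 5·7 + 5 = 40.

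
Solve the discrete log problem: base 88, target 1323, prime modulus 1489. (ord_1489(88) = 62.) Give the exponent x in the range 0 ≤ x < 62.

52

Baby-step giant-step with m = ceil(sqrt(62)) = 8.
Baby table (88^j mod 1489 for j=0..7):
  0:1  1:88  2:299  3:999  4:61  5:901  6:371  7:1379
Giant step factor: 88^(-8) ≡ 992 (mod 1489).
Scan 1323·992^i mod 1489 for i = 0, 1, …:
  i=0: 1323   i=1: 607   i=2: 588   i=3: 1097
  i=4: 1254   i=5: 653   i=6: 61
Match at i=6, j=4: x = 6·8 + 4 = 52.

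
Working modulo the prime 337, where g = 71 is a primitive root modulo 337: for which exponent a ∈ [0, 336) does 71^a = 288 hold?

156

Baby-step giant-step with m = ceil(sqrt(336)) = 19.
Baby table (71^j mod 337 for j=0..18):
  0:1  1:71  2:323  3:17  4:196  5:99  6:289  7:299
  8:335  9:195  10:28  11:303  12:282  13:139  14:96  15:76
  16:4  17:284  18:281
Giant step factor: 71^(-19) ≡ 114 (mod 337).
Scan 288·114^i mod 337 for i = 0, 1, …:
  i=0: 288   i=1: 143   i=2: 126   i=3: 210
  i=4: 13   i=5: 134   i=6: 111   i=7: 185
  i=8: 196
Match at i=8, j=4: a = 8·19 + 4 = 156.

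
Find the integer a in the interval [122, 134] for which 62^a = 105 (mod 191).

123

Compute 62^122 mod 191 = 128, then multiply by 62 repeatedly:
  62^122=128  62^123=105
Found 105 at exponent 123.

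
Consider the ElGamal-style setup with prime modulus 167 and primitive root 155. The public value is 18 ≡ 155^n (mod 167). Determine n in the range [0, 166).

70

Baby-step giant-step with m = ceil(sqrt(166)) = 13.
Baby table (155^j mod 167 for j=0..12):
  0:1  1:155  2:144  3:109  4:28  5:165  6:24  7:46
  8:116  9:111  10:4  11:119  12:75
Giant step factor: 155^(-13) ≡ 149 (mod 167).
Scan 18·149^i mod 167 for i = 0, 1, …:
  i=0: 18   i=1: 10   i=2: 154   i=3: 67
  i=4: 130   i=5: 165
Match at i=5, j=5: n = 5·13 + 5 = 70.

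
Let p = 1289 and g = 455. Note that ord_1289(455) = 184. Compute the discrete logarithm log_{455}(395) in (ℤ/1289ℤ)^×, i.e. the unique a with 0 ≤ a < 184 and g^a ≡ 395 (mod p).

158

Baby-step giant-step with m = ceil(sqrt(184)) = 14.
Baby table (455^j mod 1289 for j=0..13):
  0:1  1:455  2:785  3:122  4:83  5:384  6:705  7:1103
  8:444  9:936  10:510  11:30  12:760  13:348
Giant step factor: 455^(-14) ≡ 1152 (mod 1289).
Scan 395·1152^i mod 1289 for i = 0, 1, …:
  i=0: 395   i=1: 23   i=2: 716   i=3: 1161
  i=4: 779   i=5: 264   i=6: 1213   i=7: 100
  i=8: 479   i=9: 116   i=10: 865   i=11: 83
Match at i=11, j=4: a = 11·14 + 4 = 158.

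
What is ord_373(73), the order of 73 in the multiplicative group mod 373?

93

The order of 73 must divide p − 1 = 372 = 2^2 · 3 · 31.
Divisors: 1, 2, 3, 4, 6, 12, 31, 62, 93, 124, 186, 372.
Check each in increasing order: 73^1 ≡ 73;  73^2 ≡ 107;  73^3 ≡ 351;  73^4 ≡ 259;  73^6 ≡ 111;  73^12 ≡ 12;  73^31 ≡ 88;  73^62 ≡ 284;  73^93 ≡ 1.
Smallest exponent giving 1 is 93.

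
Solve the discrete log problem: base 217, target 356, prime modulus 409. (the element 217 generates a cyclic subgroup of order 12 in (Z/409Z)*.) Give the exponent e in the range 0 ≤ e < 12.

10

Successive powers of 217 modulo 409:
  217^0=1  217^1=217  217^2=54  217^3=266  217^4=53  217^5=49
  217^6=408  217^7=192  217^8=355  217^9=143  217^10=356
So 217^10 ≡ 356 (mod 409), giving e = 10.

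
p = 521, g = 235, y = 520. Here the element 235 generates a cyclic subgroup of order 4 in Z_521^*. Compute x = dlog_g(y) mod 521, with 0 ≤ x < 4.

Successive powers of 235 modulo 521:
  235^0=1  235^1=235  235^2=520
So 235^2 ≡ 520 (mod 521), giving x = 2.

2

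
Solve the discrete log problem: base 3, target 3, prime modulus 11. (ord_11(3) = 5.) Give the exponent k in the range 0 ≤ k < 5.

1

Successive powers of 3 modulo 11:
  3^0=1  3^1=3
So 3^1 ≡ 3 (mod 11), giving k = 1.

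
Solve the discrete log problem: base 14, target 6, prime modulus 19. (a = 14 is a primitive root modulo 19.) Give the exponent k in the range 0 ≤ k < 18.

Successive powers of 14 modulo 19:
  14^0=1  14^1=14  14^2=6
So 14^2 ≡ 6 (mod 19), giving k = 2.

2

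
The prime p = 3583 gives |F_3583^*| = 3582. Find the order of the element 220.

3582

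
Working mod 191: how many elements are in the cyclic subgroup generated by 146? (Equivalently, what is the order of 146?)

190

The order of 146 must divide p − 1 = 190 = 2 · 5 · 19.
Divisors: 1, 2, 5, 10, 19, 38, 95, 190.
Check each in increasing order: 146^1 ≡ 146;  146^2 ≡ 115;  146^5 ≡ 31;  146^10 ≡ 6;  146^19 ≡ 152;  146^38 ≡ 184;  146^95 ≡ 190;  146^190 ≡ 1.
Smallest exponent giving 1 is 190.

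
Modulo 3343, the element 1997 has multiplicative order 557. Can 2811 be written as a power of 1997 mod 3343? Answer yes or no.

no

2811 ∈ ⟨1997⟩ iff 2811^557 ≡ 1 (mod 3343), since |⟨1997⟩| = 557.
2811^557 mod 3343 = 1424.
Since 1424 ≠ 1, 2811 does not lie in the subgroup.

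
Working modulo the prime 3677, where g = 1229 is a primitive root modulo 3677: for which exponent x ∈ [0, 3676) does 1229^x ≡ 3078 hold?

600

Baby-step giant-step with m = ceil(sqrt(3676)) = 61.
Baby table (1229^j mod 3677 for j=0..60):
  0:1  1:1229  2:2871  3:2216  4:2484  5:926  6:1861  7:75
  8:250  9:2059  10:735  11:2450  12:3264  13:3526  14:1948  15:365
  16:3668  17:3647  18:3577  19:2118  20:3383  21:2697  22:1636  23:3002
  24:1427  25:3531  26:739  27:12  28:40  29:1359  30:853  31:392
  32:81  33:270  34:900  35:3000  36:2646  37:1466  38:3661  39:2398
  40:1865  41:1314  42:703  43:3569  44:3317  45:2477  46:3354  47:149
  48:2948  49:1247  50:2931  51:2416  52:1925  53:1514  54:144  55:480
  56:1600  57:2882  58:1027  59:972  60:3240
Giant step factor: 1229^(-61) ≡ 2515 (mod 3677).
Scan 3078·2515^i mod 3677 for i = 0, 1, …:
  i=0: 3078   i=1: 1085   i=2: 441   i=3: 2338
  i=4: 547   i=5: 507   i=6: 2863   i=7: 879
  i=8: 808   i=9: 2416
Match at i=9, j=51: x = 9·61 + 51 = 600.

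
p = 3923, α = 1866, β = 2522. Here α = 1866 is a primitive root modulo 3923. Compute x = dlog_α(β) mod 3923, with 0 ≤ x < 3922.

2383

Baby-step giant-step with m = ceil(sqrt(3922)) = 63.
Baby table (1866^j mod 3923 for j=0..62):
  0:1  1:1866  2:2255  3:2374  4:817  5:2398  6:2448  7:1596
  8:579  9:1589  10:3209  11:1496  12:2283  13:3623  14:1189  15:2179
  16:1786  17:2049  18:2432  19:3124  20:3729  21:2835  22:1906  23:2358
  24:2345  25:1625  26:3694  27:293  28:1441  29:1651  30:1211  31:78
  32:397  33:3278  34:791  35:958  36:2663  37:2640  38:2875  39:2009
  40:2329  41:3153  42:2921  43:1539  44:138  45:2513  46:1273  47:2003
  48:2902  49:1392  50:446  51:560  52:1442  53:3517  54:3466  55:2452
  56:1214  57:1753  58:3239  59:2554  60:3242  61:306  62:2161
Giant step factor: 1866^(-63) ≡ 2656 (mod 3923).
Scan 2522·2656^i mod 3923 for i = 0, 1, …:
  i=0: 2522   i=1: 1871   i=2: 2858   i=3: 3766
  i=4: 2769   i=5: 2762   i=6: 3785   i=7: 2234
  i=8: 1928   i=9: 1253     …   i=36: 1386
  i=37: 1442
Match at i=37, j=52: x = 37·63 + 52 = 2383.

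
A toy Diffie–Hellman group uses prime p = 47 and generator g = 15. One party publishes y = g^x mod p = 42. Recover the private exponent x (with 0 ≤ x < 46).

34

Baby-step giant-step with m = ceil(sqrt(46)) = 7.
Baby table (15^j mod 47 for j=0..6):
  0:1  1:15  2:37  3:38  4:6  5:43  6:34
Giant step factor: 15^(-7) ≡ 20 (mod 47).
Scan 42·20^i mod 47 for i = 0, 1, …:
  i=0: 42   i=1: 41   i=2: 21   i=3: 44
  i=4: 34
Match at i=4, j=6: x = 4·7 + 6 = 34.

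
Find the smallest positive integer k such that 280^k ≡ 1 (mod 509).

127

The order of 280 must divide p − 1 = 508 = 2^2 · 127.
Divisors: 1, 2, 4, 127, 254, 508.
Check each in increasing order: 280^1 ≡ 280;  280^2 ≡ 14;  280^4 ≡ 196;  280^127 ≡ 1.
Smallest exponent giving 1 is 127.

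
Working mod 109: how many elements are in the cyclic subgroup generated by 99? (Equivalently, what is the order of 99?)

The order of 99 must divide p − 1 = 108 = 2^2 · 3^3.
Divisors: 1, 2, 3, 4, 6, 9, 12, 18, 27, 36, 54, 108.
Check each in increasing order: 99^1 ≡ 99;  99^2 ≡ 100;  99^3 ≡ 90;  99^4 ≡ 81;  99^6 ≡ 34;  99^9 ≡ 8;  99^12 ≡ 66;  99^18 ≡ 64;  99^27 ≡ 76;  99^36 ≡ 63;  99^54 ≡ 108;  99^108 ≡ 1.
Smallest exponent giving 1 is 108.

108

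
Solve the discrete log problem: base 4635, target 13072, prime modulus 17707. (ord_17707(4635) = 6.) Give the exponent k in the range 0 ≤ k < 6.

Successive powers of 4635 modulo 17707:
  4635^0=1  4635^1=4635  4635^2=4634  4635^3=17706  4635^4=13072
So 4635^4 ≡ 13072 (mod 17707), giving k = 4.

4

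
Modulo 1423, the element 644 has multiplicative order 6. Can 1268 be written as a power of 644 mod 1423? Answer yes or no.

1268 ∈ ⟨644⟩ iff 1268^6 ≡ 1 (mod 1423), since |⟨644⟩| = 6.
1268^6 mod 1423 = 649.
Since 649 ≠ 1, 1268 does not lie in the subgroup.

no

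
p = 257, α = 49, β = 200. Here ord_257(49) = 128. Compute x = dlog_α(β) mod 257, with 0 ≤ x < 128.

3

Successive powers of 49 modulo 257:
  49^0=1  49^1=49  49^2=88  49^3=200
So 49^3 ≡ 200 (mod 257), giving x = 3.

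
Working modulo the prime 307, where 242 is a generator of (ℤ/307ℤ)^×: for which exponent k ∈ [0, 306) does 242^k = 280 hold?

Baby-step giant-step with m = ceil(sqrt(306)) = 18.
Baby table (242^j mod 307 for j=0..17):
  0:1  1:242  2:234  3:140  4:110  5:218  6:259  7:50
  8:127  9:34  10:246  11:281  12:155  13:56  14:44  15:210
  16:165  17:20
Giant step factor: 242^(-18) ≡ 81 (mod 307).
Scan 280·81^i mod 307 for i = 0, 1, …:
  i=0: 280   i=1: 269   i=2: 299   i=3: 273
  i=4: 9   i=5: 115   i=6: 105   i=7: 216
  i=8: 304   i=9: 64   i=10: 272   i=11: 235
  i=12: 1
Match at i=12, j=0: k = 12·18 + 0 = 216.

216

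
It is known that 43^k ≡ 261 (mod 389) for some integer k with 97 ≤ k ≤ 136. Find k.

Compute 43^97 mod 389 = 115, then multiply by 43 repeatedly:
  43^97=115  43^98=277  43^99=241  43^100=249  43^101=204
  43^102=214  43^103=255  43^104=73  43^105=27  43^106=383
  43^107=131  43^108=187  43^109=261
Found 261 at exponent 109.

109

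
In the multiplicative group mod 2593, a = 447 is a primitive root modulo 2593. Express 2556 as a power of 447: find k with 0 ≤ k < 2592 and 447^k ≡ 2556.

850

Baby-step giant-step with m = ceil(sqrt(2592)) = 51.
Baby table (447^j mod 2593 for j=0..50):
  0:1  1:447  2:148  3:1331  4:1160  5:2513  6:542  7:1125
  8:2426  9:548  10:1214  11:721  12:755  13:395  14:241  15:1414
  16:1959  17:1832  18:2109  19:1464  20:972  21:1453  22:1241  23:2418
  24:2158  25:30  26:445  27:1847  28:1035  29:1091  30:193  31:702
  32:41  33:176  34:882  35:118  36:886  37:1906  38:1478  39:2044
  40:932  41:1724  42:507  43:1038  44:2432  45:637  46:2102  47:928
  48:2529  49:2508  50:900
Giant step factor: 447^(-51) ≡ 1805 (mod 2593).
Scan 2556·1805^i mod 2593 for i = 0, 1, …:
  i=0: 2556   i=1: 633   i=2: 1645   i=3: 240
  i=4: 169   i=5: 1664   i=6: 826   i=7: 2548
  i=8: 1751   i=9: 2281     …   i=15: 2480
  i=16: 882
Match at i=16, j=34: k = 16·51 + 34 = 850.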